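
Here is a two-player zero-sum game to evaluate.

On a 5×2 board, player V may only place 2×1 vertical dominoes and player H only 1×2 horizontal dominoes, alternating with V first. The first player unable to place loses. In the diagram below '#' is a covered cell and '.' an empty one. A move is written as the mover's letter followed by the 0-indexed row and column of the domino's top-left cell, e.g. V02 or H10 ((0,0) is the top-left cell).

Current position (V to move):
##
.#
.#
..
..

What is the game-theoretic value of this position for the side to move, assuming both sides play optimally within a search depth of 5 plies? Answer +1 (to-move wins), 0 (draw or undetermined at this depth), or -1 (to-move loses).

value(##/.#/.#/../.., V) = +1

p1 V@[##/.#/.#/../..]: V10[##/##/##/../..]-1 V20[##/.#/##/#./..]-1 V30[##/.#/.#/#./#.]+1* V31[##/.#/.#/.#/.#]+1
p2 H@[##/.#/.#/#./#.] terminal -1; root [##/.#/.#/../..] d5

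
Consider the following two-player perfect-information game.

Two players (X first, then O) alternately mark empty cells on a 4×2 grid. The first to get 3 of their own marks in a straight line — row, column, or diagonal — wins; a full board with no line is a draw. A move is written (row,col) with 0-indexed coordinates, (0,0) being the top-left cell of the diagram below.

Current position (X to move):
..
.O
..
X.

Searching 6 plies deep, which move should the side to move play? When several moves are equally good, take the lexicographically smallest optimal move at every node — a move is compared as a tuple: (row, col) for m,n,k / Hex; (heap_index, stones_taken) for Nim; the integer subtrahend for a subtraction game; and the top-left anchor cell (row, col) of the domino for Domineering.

X's best at [../.O/../X.]: (0,1)

p1 X@[../.O/../X.]: (0,0)[X./.O/../X.]-1 (0,1)[.X/.O/../X.]+0* (1,0)[../XO/../X.]+0 (2,0)[../.O/X./X.]+0 (2,1)[../.O/.X/X.]+0 (3,1)[../.O/../XX]+0
p2 O@[.X/.O/../X.]: (0,0)[OX/.O/../X.]+0* (1,0)[.X/OO/../X.]+0 (2,0)[.X/.O/O./X.]+0 (2,1)[.X/.O/.O/X.]+0 (3,1)[.X/.O/../XO]+0
p3 X@[OX/.O/../X.]: (1,0)[OX/XO/../X.]+0* (2,0)[OX/.O/X./X.]+0 (2,1)[OX/.O/.X/X.]+0 (3,1)[OX/.O/../XX]+0
p4 O@[OX/XO/../X.]: (2,0)[OX/XO/O./X.]+0* (2,1)[OX/XO/.O/X.]-1 (3,1)[OX/XO/../XO]-1
p5 X@[OX/XO/O./X.]: (2,1)[OX/XO/OX/X.]+0* (3,1)[OX/XO/O./XX]+0
p6 O@[OX/XO/OX/X.]: (3,1)[OX/XO/OX/XO]+0*
p7 X@[OX/XO/OX/XO] terminal +0; root [../.O/../X.] d6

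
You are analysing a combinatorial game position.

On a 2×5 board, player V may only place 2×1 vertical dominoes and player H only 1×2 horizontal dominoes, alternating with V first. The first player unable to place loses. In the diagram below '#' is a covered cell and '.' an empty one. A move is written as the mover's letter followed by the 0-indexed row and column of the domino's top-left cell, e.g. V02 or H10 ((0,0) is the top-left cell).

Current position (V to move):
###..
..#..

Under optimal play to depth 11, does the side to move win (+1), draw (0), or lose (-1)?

value(###../..#.., V) = +1

[###../..#..] V move#1: V03:+1/####./..##.*, V04:+1/###.#/..#.#
[####./..##.] H move#2: H10:-1/####./####.*
[####./####.] V move#3: V04:+1/#####/#####*
[#####/#####] end (terminal -1, H#4); searched ###../..#.. to 11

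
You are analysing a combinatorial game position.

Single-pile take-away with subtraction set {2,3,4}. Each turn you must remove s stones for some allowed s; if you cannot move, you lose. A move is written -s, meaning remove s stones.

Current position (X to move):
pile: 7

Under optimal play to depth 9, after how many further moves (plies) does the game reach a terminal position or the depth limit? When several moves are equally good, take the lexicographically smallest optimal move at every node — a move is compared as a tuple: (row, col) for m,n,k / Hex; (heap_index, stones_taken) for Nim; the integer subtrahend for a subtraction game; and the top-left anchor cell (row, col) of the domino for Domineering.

p1 X@[7]: -2[5]-1* -3[4]-1 -4[3]-1
p2 O@[5]: -2[3]-1 -3[2]-1 -4[1]+1*
p3 X@[1] terminal -1; root [7] d9

PV length from [7]: 2 plies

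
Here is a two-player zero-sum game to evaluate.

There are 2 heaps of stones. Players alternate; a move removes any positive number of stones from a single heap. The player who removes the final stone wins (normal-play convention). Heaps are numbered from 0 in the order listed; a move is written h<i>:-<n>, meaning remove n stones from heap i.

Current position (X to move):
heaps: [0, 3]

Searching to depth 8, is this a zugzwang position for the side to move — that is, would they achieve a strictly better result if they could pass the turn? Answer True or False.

p1 X@[(0,3)]: h1:-1[(0,2)]-1 h1:-2[(0,1)]-1 h1:-3[(0,0)]+1*
p2 O@[(0,0)] terminal -1; root [(0,3)] d8
if X skipped the turn, O would face:
~ p1 O@[(0,3)]: h1:-1[(0,2)]-1 h1:-2[(0,1)]-1 h1:-3[(0,0)]+1*
~ p2 X@[(0,0)] terminal -1; root [(0,3)] d8
compare (X): move=+1 vs pass=-1

zugzwang((0,3), X) = False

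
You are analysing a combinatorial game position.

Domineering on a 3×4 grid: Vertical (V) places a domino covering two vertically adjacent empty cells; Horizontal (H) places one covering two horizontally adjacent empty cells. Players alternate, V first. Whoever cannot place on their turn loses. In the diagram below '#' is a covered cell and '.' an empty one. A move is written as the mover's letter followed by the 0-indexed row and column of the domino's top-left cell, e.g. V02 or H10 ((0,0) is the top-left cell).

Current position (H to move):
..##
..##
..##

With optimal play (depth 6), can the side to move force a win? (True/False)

H winning at [..##/..##/..##]: True

[..##/..##/..##] H move#1: H00:-1/####/..##/..##, H10:+1/..##/####/..##*, H20:-1/..##/..##/####
[..##/####/..##] end (terminal -1, V#2); searched ..##/..##/..## to 6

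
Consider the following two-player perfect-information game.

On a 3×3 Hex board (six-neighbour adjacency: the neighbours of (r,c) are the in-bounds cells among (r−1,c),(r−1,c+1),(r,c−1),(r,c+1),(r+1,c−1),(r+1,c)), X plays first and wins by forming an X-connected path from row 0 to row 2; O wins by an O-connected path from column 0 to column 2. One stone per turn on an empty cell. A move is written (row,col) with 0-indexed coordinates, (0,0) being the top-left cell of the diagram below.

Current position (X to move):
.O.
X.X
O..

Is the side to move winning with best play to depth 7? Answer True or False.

X winning at [.O./X.X/O..]: True

ply 1, X at .O./X.X/O.. | (0,0)=+1→XO./X.X/O..*; (0,2)=+1→.OX/X.X/O..; (1,1)=+1→.O./XXX/O..; (2,1)=-1→.O./X.X/OX.; (2,2)=-1→.O./X.X/O.X
ply 2, O at XO./X.X/O.. | (0,2)=-1→XOO/X.X/O..*; (1,1)=-1→XO./XOX/O..; (2,1)=-1→XO./X.X/OO.; (2,2)=-1→XO./X.X/O.O
ply 3, X at XOO/X.X/O.. | (1,1)=+1→XOO/XXX/O..*; (2,1)=-1→XOO/X.X/OX.; (2,2)=-1→XOO/X.X/O.X
ply 4, O at XOO/XXX/O.. | (2,1)=-1→XOO/XXX/OO.*; (2,2)=-1→XOO/XXX/O.O
ply 5, X at XOO/XXX/OO. | (2,2)=+1→XOO/XXX/OOX*
ply 6: XOO/XXX/OOX is terminal -1 (O); from .O./X.X/O.. depth 7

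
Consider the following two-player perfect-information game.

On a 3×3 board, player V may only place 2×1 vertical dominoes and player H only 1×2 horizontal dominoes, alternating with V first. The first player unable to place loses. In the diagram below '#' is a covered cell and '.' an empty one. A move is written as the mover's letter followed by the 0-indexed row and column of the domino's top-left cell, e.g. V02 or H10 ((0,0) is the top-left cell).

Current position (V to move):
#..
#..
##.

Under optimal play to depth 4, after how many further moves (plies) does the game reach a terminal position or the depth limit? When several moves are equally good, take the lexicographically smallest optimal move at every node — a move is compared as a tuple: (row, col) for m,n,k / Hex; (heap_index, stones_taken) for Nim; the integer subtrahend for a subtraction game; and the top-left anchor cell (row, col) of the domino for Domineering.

p1 V@[#../#../##.]: V01[##./##./##.]+1* V02[#.#/#.#/##.]+1 V12[#../#.#/###]-1
p2 H@[##./##./##.] terminal -1; root [#../#../##.] d4

PV length from [#../#../##.]: 1 ply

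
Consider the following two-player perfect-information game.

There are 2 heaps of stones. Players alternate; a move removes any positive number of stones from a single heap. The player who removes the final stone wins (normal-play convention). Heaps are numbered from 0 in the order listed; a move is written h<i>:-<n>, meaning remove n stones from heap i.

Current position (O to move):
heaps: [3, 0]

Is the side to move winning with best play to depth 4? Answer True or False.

[(3,0)] O move#1: h0:-1:-1/(2,0), h0:-2:-1/(1,0), h0:-3:+1/(0,0)*
[(0,0)] end (terminal -1, X#2); searched (3,0) to 4

O winning at [(3,0)]: True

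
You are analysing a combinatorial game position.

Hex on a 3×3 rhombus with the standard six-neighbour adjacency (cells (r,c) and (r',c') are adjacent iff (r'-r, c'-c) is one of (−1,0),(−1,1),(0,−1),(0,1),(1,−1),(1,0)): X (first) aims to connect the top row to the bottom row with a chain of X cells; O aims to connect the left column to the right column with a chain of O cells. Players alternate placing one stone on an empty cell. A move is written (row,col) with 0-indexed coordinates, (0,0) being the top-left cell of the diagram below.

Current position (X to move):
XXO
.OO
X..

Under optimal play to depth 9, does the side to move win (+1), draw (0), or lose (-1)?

p1 X@[XXO/.OO/X..]: (1,0)[XXO/XOO/X..]+1* (2,1)[XXO/.OO/XX.]-1 (2,2)[XXO/.OO/X.X]-1
p2 O@[XXO/XOO/X..] terminal -1; root [XXO/.OO/X..] d9

value(XXO/.OO/X.., X) = +1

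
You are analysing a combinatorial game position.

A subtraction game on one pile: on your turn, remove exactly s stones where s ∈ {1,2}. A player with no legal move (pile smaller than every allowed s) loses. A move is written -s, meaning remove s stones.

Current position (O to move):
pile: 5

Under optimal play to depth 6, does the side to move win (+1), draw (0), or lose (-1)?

value(5, O) = +1

[5] O move#1: -1:-1/4, -2:+1/3*
[3] X move#2: -1:-1/2*, -2:-1/1
[2] O move#3: -1:-1/1, -2:+1/0*
[0] end (terminal -1, X#4); searched 5 to 6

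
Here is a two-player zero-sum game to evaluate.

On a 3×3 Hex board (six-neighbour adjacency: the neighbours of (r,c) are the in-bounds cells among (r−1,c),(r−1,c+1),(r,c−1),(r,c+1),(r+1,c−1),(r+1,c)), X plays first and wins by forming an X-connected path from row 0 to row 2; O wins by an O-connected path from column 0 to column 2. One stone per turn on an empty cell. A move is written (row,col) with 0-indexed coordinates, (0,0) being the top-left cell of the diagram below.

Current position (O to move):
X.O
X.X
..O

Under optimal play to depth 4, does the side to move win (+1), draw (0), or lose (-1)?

ply 1, O at X.O/X.X/..O | (0,1)=-1→XOO/X.X/..O; (1,1)=-1→X.O/XOX/..O; (2,0)=+1→X.O/X.X/O.O*; (2,1)=-1→X.O/X.X/.OO
ply 2, X at X.O/X.X/O.O | (0,1)=-1→XXO/X.X/O.O*; (1,1)=-1→X.O/XXX/O.O; (2,1)=-1→X.O/X.X/OXO
ply 3, O at XXO/X.X/O.O | (1,1)=+1→XXO/XOX/O.O*; (2,1)=+1→XXO/X.X/OOO
ply 4: XXO/XOX/O.O is terminal -1 (X); from X.O/X.X/..O depth 4

value(X.O/X.X/..O, O) = +1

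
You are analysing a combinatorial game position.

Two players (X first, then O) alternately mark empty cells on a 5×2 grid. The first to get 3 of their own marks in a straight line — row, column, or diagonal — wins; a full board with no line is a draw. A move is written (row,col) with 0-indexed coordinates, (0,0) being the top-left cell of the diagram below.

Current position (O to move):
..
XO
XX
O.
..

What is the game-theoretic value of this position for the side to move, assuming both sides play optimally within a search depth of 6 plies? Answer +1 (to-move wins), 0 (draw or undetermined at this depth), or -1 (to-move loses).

value(../XO/XX/O./.., O) = 0

p1 O@[../XO/XX/O./..]: (0,0)[O./XO/XX/O./..]+0* (0,1)[.O/XO/XX/O./..]-1 (3,1)[../XO/XX/OO/..]-1 (4,0)[../XO/XX/O./O.]-1 (4,1)[../XO/XX/O./.O]-1
p2 X@[O./XO/XX/O./..]: (0,1)[OX/XO/XX/O./..]+0* (3,1)[O./XO/XX/OX/..]+0 (4,0)[O./XO/XX/O./X.]+0 (4,1)[O./XO/XX/O./.X]+0
p3 O@[OX/XO/XX/O./..]: (3,1)[OX/XO/XX/OO/..]+0* (4,0)[OX/XO/XX/O./O.]+0 (4,1)[OX/XO/XX/O./.O]+0
p4 X@[OX/XO/XX/OO/..]: (4,0)[OX/XO/XX/OO/X.]+0* (4,1)[OX/XO/XX/OO/.X]+0
p5 O@[OX/XO/XX/OO/X.]: (4,1)[OX/XO/XX/OO/XO]+0*
p6 X@[OX/XO/XX/OO/XO] terminal +0; root [../XO/XX/O./..] d6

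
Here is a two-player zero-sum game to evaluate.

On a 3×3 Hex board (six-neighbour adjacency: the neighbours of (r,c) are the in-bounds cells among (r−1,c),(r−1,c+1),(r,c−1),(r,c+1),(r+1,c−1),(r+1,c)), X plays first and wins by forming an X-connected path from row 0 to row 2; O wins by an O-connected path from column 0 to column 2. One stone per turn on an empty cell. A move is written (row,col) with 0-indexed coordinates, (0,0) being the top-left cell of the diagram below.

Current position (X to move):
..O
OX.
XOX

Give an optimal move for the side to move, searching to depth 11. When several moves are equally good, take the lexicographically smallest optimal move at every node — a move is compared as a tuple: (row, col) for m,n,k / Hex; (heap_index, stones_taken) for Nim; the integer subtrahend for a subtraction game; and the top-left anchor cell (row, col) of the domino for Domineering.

ply 1, X at ..O/OX./XOX | (0,0)=-1→X.O/OX./XOX; (0,1)=+1→.XO/OX./XOX*; (1,2)=-1→..O/OXX/XOX
ply 2: .XO/OX./XOX is terminal -1 (O); from ..O/OX./XOX depth 11

X's best at [..O/OX./XOX]: (0,1)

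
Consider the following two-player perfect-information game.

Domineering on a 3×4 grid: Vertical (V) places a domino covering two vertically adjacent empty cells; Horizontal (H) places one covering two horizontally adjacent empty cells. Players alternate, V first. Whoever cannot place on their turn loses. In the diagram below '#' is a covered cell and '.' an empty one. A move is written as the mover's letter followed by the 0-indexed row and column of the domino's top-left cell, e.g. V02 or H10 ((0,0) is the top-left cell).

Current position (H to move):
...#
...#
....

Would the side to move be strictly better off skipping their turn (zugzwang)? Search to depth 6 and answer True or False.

p1 H@[...#/...#/....]: H00[##.#/...#/....]-1 H01[.###/...#/....]-1 H10[...#/##.#/....]+1* H11[...#/.###/....]+1 H20[...#/...#/##..]-1 H21[...#/...#/.##.]-1 H22[...#/...#/..##]-1
p2 V@[...#/##.#/....]: V02[..##/####/....]-1* V12[...#/####/..#.]-1
p3 H@[..##/####/....]: H00[####/####/....]+1* H20[..##/####/##..]+1 H21[..##/####/.##.]+1 H22[..##/####/..##]+1
p4 V@[####/####/....] terminal -1; root [...#/...#/....] d6
suppose H passes — search the same position with V to move:
pass> p1 V@[...#/...#/....]: V00[#..#/#..#/....]-1 V01[.#.#/.#.#/....]+1* V02[..##/..##/....]-1 V10[...#/#..#/#...]-1 V11[...#/.#.#/.#..]+1 V12[...#/..##/..#.]-1
pass> p2 H@[.#.#/.#.#/....]: H20[.#.#/.#.#/##..]-1* H21[.#.#/.#.#/.##.]-1 H22[.#.#/.#.#/..##]-1
pass> p3 V@[.#.#/.#.#/##..]: V00[##.#/##.#/##..]+1* V02[.###/.###/##..]+1 V12[.#.#/.###/###.]+1
pass> p4 H@[##.#/##.#/##..]: H22[##.#/##.#/####]-1*
pass> p5 V@[##.#/##.#/####]: V02[####/####/####]+1*
pass> p6 H@[####/####/####] terminal -1; root [...#/...#/....] d6
for H: play +1, pass -1

zugzwang(...#/...#/...., H) = False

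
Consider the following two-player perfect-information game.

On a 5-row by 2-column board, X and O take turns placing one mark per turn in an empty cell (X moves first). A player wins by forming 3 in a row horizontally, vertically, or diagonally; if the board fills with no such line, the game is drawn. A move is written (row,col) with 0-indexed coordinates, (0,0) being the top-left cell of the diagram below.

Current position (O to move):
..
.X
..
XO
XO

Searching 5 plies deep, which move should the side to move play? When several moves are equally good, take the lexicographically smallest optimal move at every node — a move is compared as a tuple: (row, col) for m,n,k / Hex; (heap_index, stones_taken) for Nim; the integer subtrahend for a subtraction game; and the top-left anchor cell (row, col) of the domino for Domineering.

p1 O@[../.X/../XO/XO]: (0,0)[O./.X/../XO/XO]-1 (0,1)[.O/.X/../XO/XO]-1 (1,0)[../OX/../XO/XO]-1 (2,0)[../.X/O./XO/XO]+0 (2,1)[../.X/.O/XO/XO]+1*
p2 X@[../.X/.O/XO/XO] terminal -1; root [../.X/../XO/XO] d5

O's best at [../.X/../XO/XO]: (2,1)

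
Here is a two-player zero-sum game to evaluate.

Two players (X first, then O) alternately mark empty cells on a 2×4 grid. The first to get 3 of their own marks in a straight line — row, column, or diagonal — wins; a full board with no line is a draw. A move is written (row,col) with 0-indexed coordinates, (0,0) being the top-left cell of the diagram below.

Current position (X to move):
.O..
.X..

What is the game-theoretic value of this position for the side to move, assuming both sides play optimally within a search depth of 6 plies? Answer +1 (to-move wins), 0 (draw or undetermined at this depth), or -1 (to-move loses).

[.O../.X..] X move#1: (0,0):+0/XO../.X.., (0,2):+0/.OX./.X.., (0,3):+0/.O.X/.X.., (1,0):+0/.O../XX.., (1,2):+1/.O../.XX.*, (1,3):+0/.O../.X.X
[.O../.XX.] O move#2: (0,0):-1/OO../.XX.*, (0,2):-1/.OO./.XX., (0,3):-1/.O.O/.XX., (1,0):-1/.O../OXX., (1,3):-1/.O../.XXO
[OO../.XX.] X move#3: (0,2):+1/OOX./.XX.*, (0,3):-1/OO.X/.XX., (1,0):+1/OO../XXX., (1,3):+1/OO../.XXX
[OOX./.XX.] O move#4: (0,3):-1/OOXO/.XX.*, (1,0):-1/OOX./OXX., (1,3):-1/OOX./.XXO
[OOXO/.XX.] X move#5: (1,0):+1/OOXO/XXX.*, (1,3):+1/OOXO/.XXX
[OOXO/XXX.] end (terminal -1, O#6); searched .O../.X.. to 6

value(.O../.X.., X) = +1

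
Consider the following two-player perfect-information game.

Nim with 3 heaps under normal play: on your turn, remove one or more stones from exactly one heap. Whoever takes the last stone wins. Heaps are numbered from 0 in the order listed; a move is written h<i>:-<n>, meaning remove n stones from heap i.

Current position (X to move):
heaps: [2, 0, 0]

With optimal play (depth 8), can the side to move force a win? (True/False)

p1 X@[(2,0,0)]: h0:-1[(1,0,0)]-1 h0:-2[(0,0,0)]+1*
p2 O@[(0,0,0)] terminal -1; root [(2,0,0)] d8

X winning at [(2,0,0)]: True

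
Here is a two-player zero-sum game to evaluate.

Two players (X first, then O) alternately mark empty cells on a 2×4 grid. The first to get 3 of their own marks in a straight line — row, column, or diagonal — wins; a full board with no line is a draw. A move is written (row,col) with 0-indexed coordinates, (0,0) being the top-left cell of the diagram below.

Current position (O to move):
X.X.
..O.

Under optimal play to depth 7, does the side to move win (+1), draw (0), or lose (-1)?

value(X.X./..O., O) = 0

ply 1, O at X.X./..O. | (0,1)=+0→XOX./..O.*; (0,3)=-1→X.XO/..O.; (1,0)=-1→X.X./O.O.; (1,1)=-1→X.X./.OO.; (1,3)=-1→X.X./..OO
ply 2, X at XOX./..O. | (0,3)=-1→XOXX/..O.; (1,0)=+0→XOX./X.O.*; (1,1)=+0→XOX./.XO.; (1,3)=+0→XOX./..OX
ply 3, O at XOX./X.O. | (0,3)=+0→XOXO/X.O.*; (1,1)=+0→XOX./XOO.; (1,3)=+0→XOX./X.OO
ply 4, X at XOXO/X.O. | (1,1)=+0→XOXO/XXO.*; (1,3)=+0→XOXO/X.OX
ply 5, O at XOXO/XXO. | (1,3)=+0→XOXO/XXOO*
ply 6: XOXO/XXOO is terminal +0 (X); from X.X./..O. depth 7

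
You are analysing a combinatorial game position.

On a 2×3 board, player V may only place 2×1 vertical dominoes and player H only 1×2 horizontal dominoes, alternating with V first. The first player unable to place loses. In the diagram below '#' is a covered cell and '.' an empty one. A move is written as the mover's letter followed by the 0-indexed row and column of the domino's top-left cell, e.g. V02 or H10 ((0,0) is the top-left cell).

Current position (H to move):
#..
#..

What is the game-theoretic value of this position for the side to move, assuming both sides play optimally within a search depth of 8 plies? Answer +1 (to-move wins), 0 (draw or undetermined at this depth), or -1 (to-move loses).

value(#../#.., H) = +1

[#../#..] H move#1: H01:+1/###/#..*, H11:+1/#../###
[###/#..] end (terminal -1, V#2); searched #../#.. to 8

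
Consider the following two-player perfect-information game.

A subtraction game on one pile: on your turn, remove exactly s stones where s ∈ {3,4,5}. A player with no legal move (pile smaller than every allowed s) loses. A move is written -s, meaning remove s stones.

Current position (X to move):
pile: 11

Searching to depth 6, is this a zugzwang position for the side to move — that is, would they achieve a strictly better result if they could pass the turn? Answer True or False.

zugzwang(11, X) = False

p1 X@[11]: -3[8]+1* -4[7]-1 -5[6]-1
p2 O@[8]: -3[5]-1* -4[4]-1 -5[3]-1
p3 X@[5]: -3[2]+1* -4[1]+1 -5[0]+1
p4 O@[2] terminal -1; root [11] d6
pass branch (O moves first from the same position):
  | p1 O@[11]: -3[8]+1* -4[7]-1 -5[6]-1
  | p2 X@[8]: -3[5]-1* -4[4]-1 -5[3]-1
  | p3 O@[5]: -3[2]+1* -4[1]+1 -5[0]+1
  | p4 X@[2] terminal -1; root [11] d6
X moving scores +1; X passing scores -1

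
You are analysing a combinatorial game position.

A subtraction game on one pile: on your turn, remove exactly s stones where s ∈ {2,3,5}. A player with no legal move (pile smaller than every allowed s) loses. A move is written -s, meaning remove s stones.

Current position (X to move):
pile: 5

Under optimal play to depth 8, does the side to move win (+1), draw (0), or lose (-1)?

value(5, X) = +1

p1 X@[5]: -2[3]-1 -3[2]-1 -5[0]+1*
p2 O@[0] terminal -1; root [5] d8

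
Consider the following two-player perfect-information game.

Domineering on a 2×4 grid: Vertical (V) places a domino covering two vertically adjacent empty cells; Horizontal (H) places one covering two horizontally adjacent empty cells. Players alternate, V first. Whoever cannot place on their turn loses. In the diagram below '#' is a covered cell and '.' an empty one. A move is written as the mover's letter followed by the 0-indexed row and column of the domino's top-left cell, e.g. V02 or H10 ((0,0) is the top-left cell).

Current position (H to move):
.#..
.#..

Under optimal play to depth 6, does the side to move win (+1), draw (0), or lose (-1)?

value(.#../.#.., H) = +1

[.#../.#..] H move#1: H02:+1/.###/.#..*, H12:+1/.#../.###
[.###/.#..] V move#2: V00:-1/####/##..*
[####/##..] H move#3: H12:+1/####/####*
[####/####] end (terminal -1, V#4); searched .#../.#.. to 6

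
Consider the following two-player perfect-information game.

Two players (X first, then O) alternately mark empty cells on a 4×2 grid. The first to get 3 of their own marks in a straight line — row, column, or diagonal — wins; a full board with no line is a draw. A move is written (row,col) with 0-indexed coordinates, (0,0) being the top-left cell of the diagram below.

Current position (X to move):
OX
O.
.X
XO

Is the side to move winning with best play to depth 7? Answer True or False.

ply 1, X at OX/O./.X/XO | (1,1)=+1→OX/OX/.X/XO*; (2,0)=+0→OX/O./XX/XO
ply 2: OX/OX/.X/XO is terminal -1 (O); from OX/O./.X/XO depth 7

X winning at [OX/O./.X/XO]: True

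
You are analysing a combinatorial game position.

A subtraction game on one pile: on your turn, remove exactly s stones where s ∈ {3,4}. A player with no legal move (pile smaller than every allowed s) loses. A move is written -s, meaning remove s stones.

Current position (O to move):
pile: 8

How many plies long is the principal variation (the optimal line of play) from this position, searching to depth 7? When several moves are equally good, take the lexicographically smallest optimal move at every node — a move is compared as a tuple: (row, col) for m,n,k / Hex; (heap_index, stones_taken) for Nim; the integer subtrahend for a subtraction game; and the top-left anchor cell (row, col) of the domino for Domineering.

ply 1, O at 8 | -3=-1→5*; -4=-1→4
ply 2, X at 5 | -3=+1→2*; -4=+1→1
ply 3: 2 is terminal -1 (O); from 8 depth 7

PV length from [8]: 2 plies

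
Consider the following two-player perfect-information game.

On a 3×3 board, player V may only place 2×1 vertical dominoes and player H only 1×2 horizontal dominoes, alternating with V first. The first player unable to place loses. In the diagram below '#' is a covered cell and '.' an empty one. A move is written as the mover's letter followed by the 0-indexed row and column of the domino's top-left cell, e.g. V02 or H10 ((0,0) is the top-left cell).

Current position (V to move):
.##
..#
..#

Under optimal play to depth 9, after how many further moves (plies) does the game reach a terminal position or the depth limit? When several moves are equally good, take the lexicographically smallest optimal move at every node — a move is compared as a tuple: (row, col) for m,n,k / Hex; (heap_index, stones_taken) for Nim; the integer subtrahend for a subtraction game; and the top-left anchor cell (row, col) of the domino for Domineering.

PV length from [.##/..#/..#]: 1 ply

ply 1, V at .##/..#/..# | V00=-1→###/#.#/..#; V10=+1→.##/#.#/#.#*; V11=+1→.##/.##/.##
ply 2: .##/#.#/#.# is terminal -1 (H); from .##/..#/..# depth 9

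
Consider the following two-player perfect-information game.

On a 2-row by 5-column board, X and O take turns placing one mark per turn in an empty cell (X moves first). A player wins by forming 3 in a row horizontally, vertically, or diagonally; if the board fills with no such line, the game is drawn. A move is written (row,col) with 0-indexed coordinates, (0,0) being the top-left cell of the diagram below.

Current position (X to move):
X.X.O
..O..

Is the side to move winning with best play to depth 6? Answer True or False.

p1 X@[X.X.O/..O..]: (0,1)[XXX.O/..O..]+1* (0,3)[X.XXO/..O..]+0 (1,0)[X.X.O/X.O..]+0 (1,1)[X.X.O/.XO..]+0 (1,3)[X.X.O/..OX.]+0 (1,4)[X.X.O/..O.X]+0
p2 O@[XXX.O/..O..] terminal -1; root [X.X.O/..O..] d6

X winning at [X.X.O/..O..]: True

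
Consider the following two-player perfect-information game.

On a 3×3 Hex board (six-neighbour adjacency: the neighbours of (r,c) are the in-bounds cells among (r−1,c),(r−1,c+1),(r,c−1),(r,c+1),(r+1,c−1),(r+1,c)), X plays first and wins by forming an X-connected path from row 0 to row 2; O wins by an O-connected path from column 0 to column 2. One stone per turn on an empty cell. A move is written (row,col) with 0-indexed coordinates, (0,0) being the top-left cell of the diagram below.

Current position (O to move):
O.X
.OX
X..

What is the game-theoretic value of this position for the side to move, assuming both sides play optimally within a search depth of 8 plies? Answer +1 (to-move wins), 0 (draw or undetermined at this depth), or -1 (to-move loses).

value(O.X/.OX/X.., O) = -1

ply 1, O at O.X/.OX/X.. | (0,1)=-1→OOX/.OX/X..*; (1,0)=-1→O.X/OOX/X..; (2,1)=-1→O.X/.OX/XO.; (2,2)=-1→O.X/.OX/X.O
ply 2, X at OOX/.OX/X.. | (1,0)=+1→OOX/XOX/X..*; (2,1)=+1→OOX/.OX/XX.; (2,2)=+1→OOX/.OX/X.X
ply 3, O at OOX/XOX/X.. | (2,1)=-1→OOX/XOX/XO.*; (2,2)=-1→OOX/XOX/X.O
ply 4, X at OOX/XOX/XO. | (2,2)=+1→OOX/XOX/XOX*
ply 5: OOX/XOX/XOX is terminal -1 (O); from O.X/.OX/X.. depth 8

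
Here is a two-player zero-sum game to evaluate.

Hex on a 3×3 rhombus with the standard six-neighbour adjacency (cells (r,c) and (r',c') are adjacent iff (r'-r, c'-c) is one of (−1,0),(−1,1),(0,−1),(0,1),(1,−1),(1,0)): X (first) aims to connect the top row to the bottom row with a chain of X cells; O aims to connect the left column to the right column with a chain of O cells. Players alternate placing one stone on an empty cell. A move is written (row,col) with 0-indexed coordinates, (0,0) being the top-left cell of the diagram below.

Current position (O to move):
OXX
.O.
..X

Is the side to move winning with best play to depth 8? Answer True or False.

ply 1, O at OXX/.O./..X | (1,0)=-1→OXX/OO./..X; (1,2)=+1→OXX/.OO/..X*; (2,0)=-1→OXX/.O./O.X; (2,1)=-1→OXX/.O./.OX
ply 2, X at OXX/.OO/..X | (1,0)=-1→OXX/XOO/..X*; (2,0)=-1→OXX/.OO/X.X; (2,1)=-1→OXX/.OO/.XX
ply 3, O at OXX/XOO/..X | (2,0)=+1→OXX/XOO/O.X*; (2,1)=-1→OXX/XOO/.OX
ply 4: OXX/XOO/O.X is terminal -1 (X); from OXX/.O./..X depth 8

O winning at [OXX/.O./..X]: True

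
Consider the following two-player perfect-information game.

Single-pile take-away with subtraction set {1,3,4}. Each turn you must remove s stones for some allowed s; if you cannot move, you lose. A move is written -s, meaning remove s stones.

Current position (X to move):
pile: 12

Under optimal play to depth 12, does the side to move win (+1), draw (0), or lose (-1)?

p1 X@[12]: -1[11]-1 -3[9]+1* -4[8]-1
p2 O@[9]: -1[8]-1* -3[6]-1 -4[5]-1
p3 X@[8]: -1[7]+1* -3[5]-1 -4[4]-1
p4 O@[7]: -1[6]-1* -3[4]-1 -4[3]-1
p5 X@[6]: -1[5]-1 -3[3]-1 -4[2]+1*
p6 O@[2]: -1[1]-1*
p7 X@[1]: -1[0]+1*
p8 O@[0] terminal -1; root [12] d12

value(12, X) = +1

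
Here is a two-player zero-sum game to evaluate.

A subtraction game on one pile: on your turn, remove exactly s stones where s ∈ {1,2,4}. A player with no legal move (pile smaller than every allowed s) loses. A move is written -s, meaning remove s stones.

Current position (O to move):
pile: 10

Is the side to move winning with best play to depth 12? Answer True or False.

O winning at [10]: True

p1 O@[10]: -1[9]+1* -2[8]-1 -4[6]+1
p2 X@[9]: -1[8]-1* -2[7]-1 -4[5]-1
p3 O@[8]: -1[7]-1 -2[6]+1* -4[4]-1
p4 X@[6]: -1[5]-1* -2[4]-1 -4[2]-1
p5 O@[5]: -1[4]-1 -2[3]+1* -4[1]-1
p6 X@[3]: -1[2]-1* -2[1]-1
p7 O@[2]: -1[1]-1 -2[0]+1*
p8 X@[0] terminal -1; root [10] d12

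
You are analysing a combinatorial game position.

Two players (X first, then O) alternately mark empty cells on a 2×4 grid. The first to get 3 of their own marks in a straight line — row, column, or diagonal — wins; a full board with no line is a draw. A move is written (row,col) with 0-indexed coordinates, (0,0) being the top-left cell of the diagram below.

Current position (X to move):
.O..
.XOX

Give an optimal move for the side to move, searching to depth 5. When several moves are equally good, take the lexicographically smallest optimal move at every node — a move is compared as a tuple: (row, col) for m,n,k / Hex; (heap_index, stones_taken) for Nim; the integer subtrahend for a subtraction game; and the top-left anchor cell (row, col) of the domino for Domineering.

X's best at [.O../.XOX]: (0,0)

p1 X@[.O../.XOX]: (0,0)[XO../.XOX]+0* (0,2)[.OX./.XOX]+0 (0,3)[.O.X/.XOX]+0 (1,0)[.O../XXOX]-1
p2 O@[XO../.XOX]: (0,2)[XOO./.XOX]+0* (0,3)[XO.O/.XOX]+0 (1,0)[XO../OXOX]+0
p3 X@[XOO./.XOX]: (0,3)[XOOX/.XOX]+0* (1,0)[XOO./XXOX]-1
p4 O@[XOOX/.XOX]: (1,0)[XOOX/OXOX]+0*
p5 X@[XOOX/OXOX] terminal +0; root [.O../.XOX] d5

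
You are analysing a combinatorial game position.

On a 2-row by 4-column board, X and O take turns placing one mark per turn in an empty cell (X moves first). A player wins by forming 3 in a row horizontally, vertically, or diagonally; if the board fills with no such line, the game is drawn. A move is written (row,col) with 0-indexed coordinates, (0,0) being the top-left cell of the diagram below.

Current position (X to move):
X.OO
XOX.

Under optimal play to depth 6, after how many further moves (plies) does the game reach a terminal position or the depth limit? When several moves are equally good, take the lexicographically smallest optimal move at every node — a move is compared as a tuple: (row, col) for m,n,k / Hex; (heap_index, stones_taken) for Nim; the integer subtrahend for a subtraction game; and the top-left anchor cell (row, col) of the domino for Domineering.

PV length from [X.OO/XOX.]: 2 plies

[X.OO/XOX.] X move#1: (0,1):+0/XXOO/XOX.*, (1,3):-1/X.OO/XOXX
[XXOO/XOX.] O move#2: (1,3):+0/XXOO/XOXO*
[XXOO/XOXO] end (terminal +0, X#3); searched X.OO/XOX. to 6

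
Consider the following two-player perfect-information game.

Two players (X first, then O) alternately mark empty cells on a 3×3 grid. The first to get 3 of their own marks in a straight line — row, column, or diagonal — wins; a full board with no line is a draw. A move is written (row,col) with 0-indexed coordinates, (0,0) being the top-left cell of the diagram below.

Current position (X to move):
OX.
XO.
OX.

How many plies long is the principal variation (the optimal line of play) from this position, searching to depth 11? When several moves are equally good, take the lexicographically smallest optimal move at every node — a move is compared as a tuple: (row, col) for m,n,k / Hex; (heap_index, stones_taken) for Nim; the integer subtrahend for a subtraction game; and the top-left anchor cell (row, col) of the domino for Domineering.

PV length from [OX./XO./OX.]: 2 plies

ply 1, X at OX./XO./OX. | (0,2)=-1→OXX/XO./OX.*; (1,2)=-1→OX./XOX/OX.; (2,2)=-1→OX./XO./OXX
ply 2, O at OXX/XO./OX. | (1,2)=+0→OXX/XOO/OX.; (2,2)=+1→OXX/XO./OXO*
ply 3: OXX/XO./OXO is terminal -1 (X); from OX./XO./OX. depth 11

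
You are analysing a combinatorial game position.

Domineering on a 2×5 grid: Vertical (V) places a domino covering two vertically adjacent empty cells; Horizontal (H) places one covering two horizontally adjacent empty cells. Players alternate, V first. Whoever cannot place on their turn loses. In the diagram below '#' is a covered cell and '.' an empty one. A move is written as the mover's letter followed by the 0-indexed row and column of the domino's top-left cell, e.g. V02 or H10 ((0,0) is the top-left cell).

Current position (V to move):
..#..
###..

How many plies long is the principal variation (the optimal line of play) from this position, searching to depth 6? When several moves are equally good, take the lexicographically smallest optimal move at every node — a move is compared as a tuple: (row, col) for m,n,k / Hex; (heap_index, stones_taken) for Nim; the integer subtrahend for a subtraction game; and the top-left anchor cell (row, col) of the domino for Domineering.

PV length from [..#../###..]: 3 plies

ply 1, V at ..#../###.. | V03=+1→..##./####.*; V04=+1→..#.#/###.#
ply 2, H at ..##./####. | H00=-1→####./####.*
ply 3, V at ####./####. | V04=+1→#####/#####*
ply 4: #####/##### is terminal -1 (H); from ..#../###.. depth 6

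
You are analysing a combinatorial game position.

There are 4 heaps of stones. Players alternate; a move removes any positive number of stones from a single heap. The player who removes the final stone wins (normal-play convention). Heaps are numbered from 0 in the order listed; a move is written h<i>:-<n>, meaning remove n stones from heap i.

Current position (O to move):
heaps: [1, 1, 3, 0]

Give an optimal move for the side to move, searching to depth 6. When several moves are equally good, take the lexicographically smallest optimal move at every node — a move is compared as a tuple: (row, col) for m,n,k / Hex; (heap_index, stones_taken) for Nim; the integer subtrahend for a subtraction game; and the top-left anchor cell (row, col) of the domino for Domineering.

p1 O@[(1,1,3,0)]: h0:-1[(0,1,3,0)]-1 h1:-1[(1,0,3,0)]-1 h2:-1[(1,1,2,0)]-1 h2:-2[(1,1,1,0)]-1 h2:-3[(1,1,0,0)]+1*
p2 X@[(1,1,0,0)]: h0:-1[(0,1,0,0)]-1* h1:-1[(1,0,0,0)]-1
p3 O@[(0,1,0,0)]: h1:-1[(0,0,0,0)]+1*
p4 X@[(0,0,0,0)] terminal -1; root [(1,1,3,0)] d6

O's best at [(1,1,3,0)]: h2:-3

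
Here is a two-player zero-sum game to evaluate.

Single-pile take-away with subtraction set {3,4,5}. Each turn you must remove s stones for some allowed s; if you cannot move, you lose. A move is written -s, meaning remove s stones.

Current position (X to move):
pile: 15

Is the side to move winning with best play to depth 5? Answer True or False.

ply 1, X at 15 | -3=-1→12; -4=-1→11; -5=+1→10*
ply 2, O at 10 | -3=-1→7*; -4=-1→6; -5=-1→5
ply 3, X at 7 | -3=-1→4; -4=-1→3; -5=+1→2*
ply 4: 2 is terminal -1 (O); from 15 depth 5

X winning at [15]: True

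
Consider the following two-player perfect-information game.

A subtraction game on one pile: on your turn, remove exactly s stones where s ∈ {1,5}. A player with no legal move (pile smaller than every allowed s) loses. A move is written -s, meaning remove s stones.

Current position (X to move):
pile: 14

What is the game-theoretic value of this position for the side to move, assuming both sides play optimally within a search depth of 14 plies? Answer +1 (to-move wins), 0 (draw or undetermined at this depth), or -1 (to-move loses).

value(14, X) = -1

ply 1, X at 14 | -1=-1→13*; -5=-1→9
ply 2, O at 13 | -1=+1→12*; -5=+1→8
ply 3, X at 12 | -1=-1→11*; -5=-1→7
ply 4, O at 11 | -1=+1→10*; -5=+1→6
ply 5, X at 10 | -1=-1→9*; -5=-1→5
ply 6, O at 9 | -1=+1→8*; -5=+1→4
ply 7, X at 8 | -1=-1→7*; -5=-1→3
ply 8, O at 7 | -1=+1→6*; -5=+1→2
ply 9, X at 6 | -1=-1→5*; -5=-1→1
ply 10, O at 5 | -1=+1→4*; -5=+1→0
ply 11, X at 4 | -1=-1→3*
ply 12, O at 3 | -1=+1→2*
ply 13, X at 2 | -1=-1→1*
ply 14, O at 1 | -1=+1→0*
ply 15: 0 is terminal -1 (X); from 14 depth 14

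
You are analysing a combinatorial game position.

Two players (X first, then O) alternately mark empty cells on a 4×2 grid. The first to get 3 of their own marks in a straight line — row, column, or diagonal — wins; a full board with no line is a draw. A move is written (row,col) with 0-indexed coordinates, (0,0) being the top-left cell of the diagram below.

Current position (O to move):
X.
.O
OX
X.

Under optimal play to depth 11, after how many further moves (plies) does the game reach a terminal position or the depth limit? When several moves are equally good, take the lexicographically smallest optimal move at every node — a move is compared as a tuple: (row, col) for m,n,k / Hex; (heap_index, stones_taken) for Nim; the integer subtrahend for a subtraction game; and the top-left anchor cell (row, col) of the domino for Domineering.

PV length from [X./.O/OX/X.]: 3 plies

[X./.O/OX/X.] O move#1: (0,1):+0/XO/.O/OX/X.*, (1,0):+0/X./OO/OX/X., (3,1):+0/X./.O/OX/XO
[XO/.O/OX/X.] X move#2: (1,0):+0/XO/XO/OX/X.*, (3,1):+0/XO/.O/OX/XX
[XO/XO/OX/X.] O move#3: (3,1):+0/XO/XO/OX/XO*
[XO/XO/OX/XO] end (terminal +0, X#4); searched X./.O/OX/X. to 11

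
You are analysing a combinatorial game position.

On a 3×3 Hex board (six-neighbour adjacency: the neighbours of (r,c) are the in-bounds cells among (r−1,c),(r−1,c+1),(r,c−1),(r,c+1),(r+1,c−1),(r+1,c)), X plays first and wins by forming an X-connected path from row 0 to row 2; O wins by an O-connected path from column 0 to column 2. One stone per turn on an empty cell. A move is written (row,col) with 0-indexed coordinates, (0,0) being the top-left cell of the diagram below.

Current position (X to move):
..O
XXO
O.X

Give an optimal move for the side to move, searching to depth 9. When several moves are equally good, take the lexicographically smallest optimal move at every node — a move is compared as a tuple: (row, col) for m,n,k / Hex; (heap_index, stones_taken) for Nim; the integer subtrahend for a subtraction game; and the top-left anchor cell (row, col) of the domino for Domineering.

X's best at [..O/XXO/O.X]: (2,1)

p1 X@[..O/XXO/O.X]: (0,0)[X.O/XXO/O.X]-1 (0,1)[.XO/XXO/O.X]-1 (2,1)[..O/XXO/OXX]+1*
p2 O@[..O/XXO/OXX]: (0,0)[O.O/XXO/OXX]-1* (0,1)[.OO/XXO/OXX]-1
p3 X@[O.O/XXO/OXX]: (0,1)[OXO/XXO/OXX]+1*
p4 O@[OXO/XXO/OXX] terminal -1; root [..O/XXO/O.X] d9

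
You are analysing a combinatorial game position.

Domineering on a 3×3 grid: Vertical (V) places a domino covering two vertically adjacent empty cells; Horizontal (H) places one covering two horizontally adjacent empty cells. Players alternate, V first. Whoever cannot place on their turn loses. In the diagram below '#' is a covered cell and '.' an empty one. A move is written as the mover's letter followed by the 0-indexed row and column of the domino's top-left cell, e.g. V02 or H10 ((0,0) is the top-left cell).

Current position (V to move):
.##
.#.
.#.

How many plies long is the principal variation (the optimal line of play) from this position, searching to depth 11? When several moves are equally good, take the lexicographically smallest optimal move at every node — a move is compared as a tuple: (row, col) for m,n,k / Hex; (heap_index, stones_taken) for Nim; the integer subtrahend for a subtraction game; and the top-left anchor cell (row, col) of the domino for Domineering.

PV length from [.##/.#./.#.]: 1 ply

p1 V@[.##/.#./.#.]: V00[###/##./.#.]+1* V10[.##/##./##.]+1 V12[.##/.##/.##]+1
p2 H@[###/##./.#.] terminal -1; root [.##/.#./.#.] d11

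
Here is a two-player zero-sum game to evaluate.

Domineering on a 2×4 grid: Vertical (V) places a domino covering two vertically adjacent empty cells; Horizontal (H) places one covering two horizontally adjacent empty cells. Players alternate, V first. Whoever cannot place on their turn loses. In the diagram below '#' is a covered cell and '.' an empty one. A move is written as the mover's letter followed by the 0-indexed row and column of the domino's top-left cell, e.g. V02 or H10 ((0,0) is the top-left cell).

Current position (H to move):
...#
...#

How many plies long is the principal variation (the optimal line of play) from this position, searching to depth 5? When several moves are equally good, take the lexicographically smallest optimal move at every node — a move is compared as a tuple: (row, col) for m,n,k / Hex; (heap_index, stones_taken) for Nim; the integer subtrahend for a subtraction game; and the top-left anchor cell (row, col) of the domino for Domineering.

p1 H@[...#/...#]: H00[##.#/...#]+1* H01[.###/...#]+1 H10[...#/##.#]+1 H11[...#/.###]+1
p2 V@[##.#/...#]: V02[####/..##]-1*
p3 H@[####/..##]: H10[####/####]+1*
p4 V@[####/####] terminal -1; root [...#/...#] d5

PV length from [...#/...#]: 3 plies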